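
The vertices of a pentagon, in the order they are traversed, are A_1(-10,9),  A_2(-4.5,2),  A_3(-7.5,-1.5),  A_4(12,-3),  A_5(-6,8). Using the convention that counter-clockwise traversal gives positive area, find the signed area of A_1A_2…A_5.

93.375

Σ = (20.5) + (21.75) + (40.5) + (78) + (26) = 186.75
Signed area = Σ/2 = 93.375 (positive ⇒ counter-clockwise traversal).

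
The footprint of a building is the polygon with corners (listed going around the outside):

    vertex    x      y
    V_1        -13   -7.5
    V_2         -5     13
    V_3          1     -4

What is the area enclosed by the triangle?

129.5

Σ = (-206.5) + (7) + (-59.5) = -259
Area = |Σ|/2 = 129.5.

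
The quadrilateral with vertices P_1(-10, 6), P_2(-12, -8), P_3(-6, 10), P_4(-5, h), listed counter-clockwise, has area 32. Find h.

The doubled signed area Σ (x_i y_{i+1} − x_{i+1} y_i) is linear in h.
With h=0 it equals 4; the coefficient of h is 4 (from the two edges through P_4).
So 4·h + 4 = 2·32 = 64 ⇒ h = 15.

15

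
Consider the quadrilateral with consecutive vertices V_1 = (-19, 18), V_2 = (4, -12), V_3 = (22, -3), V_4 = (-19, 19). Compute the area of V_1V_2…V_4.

394

Apply the shoelace formula: 2A = Σ (x_i·y_{i+1} − x_{i+1}·y_i), indices taken mod 4.
Cross-terms: 156, 252, 361, 19  ⇒  Σ = 788
Area = |Σ|/2 = 394.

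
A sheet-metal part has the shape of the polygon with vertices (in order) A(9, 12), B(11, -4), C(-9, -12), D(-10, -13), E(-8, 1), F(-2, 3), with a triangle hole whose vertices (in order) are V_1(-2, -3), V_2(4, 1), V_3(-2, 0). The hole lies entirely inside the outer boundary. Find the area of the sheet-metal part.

Outer boundary:
Apply the shoelace (surveyor's) formula: 2A = Σ (x_i·y_{i+1} − x_{i+1}·y_i), indices taken mod 6.
Cross-terms: -168, -168, -3, -114, -22, -51  ⇒  Σ = -526
Area = |Σ|/2 = 263.
Hole:
Apply the shoelace formula: 2A = Σ (x_i·y_{i+1} − x_{i+1}·y_i), indices taken mod 3.
Σ = (10) + (2) + (6) = 18
Area = |Σ|/2 = 9.
Net area = 263 − 9 = 254.

254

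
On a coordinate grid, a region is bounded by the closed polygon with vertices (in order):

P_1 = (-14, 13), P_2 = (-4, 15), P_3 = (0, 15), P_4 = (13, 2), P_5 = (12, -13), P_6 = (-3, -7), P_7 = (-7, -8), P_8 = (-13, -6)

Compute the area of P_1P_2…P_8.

Apply the shoelace (surveyor's) formula: 2A = Σ (x_i·y_{i+1} − x_{i+1}·y_i), indices taken mod 8.
Σ = (-158) + (-60) + (-195) + (-193) + (-123) + (-25) + (-62) + (-253) = -1069
Area = |Σ|/2 = 534.5.

534.5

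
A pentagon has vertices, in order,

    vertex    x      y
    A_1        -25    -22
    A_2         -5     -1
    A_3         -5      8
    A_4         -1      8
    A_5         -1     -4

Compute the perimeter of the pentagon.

|A_1A_2| = √((20)² + (21)²) = √841 = 29
|A_2A_3| = √((0)² + (9)²) = √81 = 9
|A_3A_4| = √((4)² + (0)²) = √16 = 4
|A_4A_5| = √((0)² + (-12)²) = √144 = 12
|A_5A_1| = √((-24)² + (-18)²) = √900 = 30
Perimeter = 29 + 9 + 4 + 12 + 30 = 84.

84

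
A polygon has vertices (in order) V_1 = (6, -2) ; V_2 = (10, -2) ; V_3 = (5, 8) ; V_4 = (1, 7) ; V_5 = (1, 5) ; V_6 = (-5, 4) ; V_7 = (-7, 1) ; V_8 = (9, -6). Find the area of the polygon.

113

Apply the shoelace (surveyor's) formula: 2A = Σ (x_i·y_{i+1} − x_{i+1}·y_i), indices taken mod 8.
Σ = (8) + (90) + (27) + (-2) + (29) + (23) + (33) + (18) = 226
Area = |Σ|/2 = 113.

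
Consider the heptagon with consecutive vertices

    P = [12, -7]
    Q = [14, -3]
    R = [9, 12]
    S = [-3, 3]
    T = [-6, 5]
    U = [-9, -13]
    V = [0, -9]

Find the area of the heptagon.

317.5

Cross-terms: 62, 195, 63, 3, 123, 81, 108  ⇒  Σ = 635
Area = |Σ|/2 = 317.5.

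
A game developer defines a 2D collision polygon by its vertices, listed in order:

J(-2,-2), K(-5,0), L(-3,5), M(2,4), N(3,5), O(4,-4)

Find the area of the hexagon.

Apply the shoelace (surveyor's) formula: 2A = Σ (x_i·y_{i+1} − x_{i+1}·y_i), indices taken mod 6.
Cross-terms: -10, -25, -22, -2, -32, -16  ⇒  Σ = -107
Area = |Σ|/2 = 53.5.

53.5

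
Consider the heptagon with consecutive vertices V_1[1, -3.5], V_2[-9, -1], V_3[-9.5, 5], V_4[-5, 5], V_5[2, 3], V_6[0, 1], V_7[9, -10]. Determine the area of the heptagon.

Cross-terms: -32.5, -54.5, -22.5, -25, 2, -9, -21.5  ⇒  Σ = -163
Area = |Σ|/2 = 81.5.

81.5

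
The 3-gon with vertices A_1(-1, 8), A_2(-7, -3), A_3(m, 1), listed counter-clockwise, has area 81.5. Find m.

10

The doubled signed area Σ (x_i y_{i+1} − x_{i+1} y_i) is linear in m.
With m=0 it equals 53; the coefficient of m is 11 (from the two edges through A_3).
So 11·m + 53 = 2·81.5 = 163 ⇒ m = 10.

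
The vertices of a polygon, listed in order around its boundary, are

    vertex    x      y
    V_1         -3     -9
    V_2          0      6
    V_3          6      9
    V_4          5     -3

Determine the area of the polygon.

85.5

Apply the shoelace formula: 2A = Σ (x_i·y_{i+1} − x_{i+1}·y_i), indices taken mod 4.
Σ = (-18) + (-36) + (-63) + (-54) = -171
Area = |Σ|/2 = 85.5.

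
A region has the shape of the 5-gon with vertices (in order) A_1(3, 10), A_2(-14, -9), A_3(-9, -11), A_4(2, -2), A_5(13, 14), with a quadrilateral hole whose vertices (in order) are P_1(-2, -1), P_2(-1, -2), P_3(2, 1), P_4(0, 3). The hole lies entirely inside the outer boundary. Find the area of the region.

Outer boundary:
Σ = (113) + (73) + (40) + (54) + (88) = 368
Area = |Σ|/2 = 184.
Hole:
Apply the shoelace (surveyor's) formula: 2A = Σ (x_i·y_{i+1} − x_{i+1}·y_i), indices taken mod 4.
Σ = (3) + (3) + (6) + (6) = 18
Area = |Σ|/2 = 9.
Net area = 184 − 9 = 175.

175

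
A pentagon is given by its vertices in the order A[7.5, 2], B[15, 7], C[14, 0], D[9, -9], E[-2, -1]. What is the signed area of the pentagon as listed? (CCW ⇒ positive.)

Apply the shoelace formula: 2A = Σ (x_i·y_{i+1} − x_{i+1}·y_i), indices taken mod 5.
Cross-terms: 22.5, -98, -126, -27, 3.5  ⇒  Σ = -225
Signed area = Σ/2 = -112.5 (negative ⇒ clockwise traversal).

-112.5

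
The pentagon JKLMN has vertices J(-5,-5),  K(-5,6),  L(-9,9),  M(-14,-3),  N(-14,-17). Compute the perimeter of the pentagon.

58

|JK| = √((0)² + (11)²) = √121 = 11
|KL| = √((-4)² + (3)²) = √25 = 5
|LM| = √((-5)² + (-12)²) = √169 = 13
|MN| = √((0)² + (-14)²) = √196 = 14
|NJ| = √((9)² + (12)²) = √225 = 15
Perimeter = 11 + 5 + 13 + 14 + 15 = 58.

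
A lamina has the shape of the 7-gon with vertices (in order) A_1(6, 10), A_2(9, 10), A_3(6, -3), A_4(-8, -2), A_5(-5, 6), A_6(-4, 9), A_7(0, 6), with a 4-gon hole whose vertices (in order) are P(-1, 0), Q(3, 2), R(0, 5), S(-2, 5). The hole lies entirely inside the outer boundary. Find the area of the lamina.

Outer boundary:
Σ = (-30) + (-87) + (-36) + (-58) + (-21) + (-24) + (-36) = -292
Area = |Σ|/2 = 146.
Hole:
Apply the shoelace formula: 2A = Σ (x_i·y_{i+1} − x_{i+1}·y_i), indices taken mod 4.
Cross-terms: -2, 15, 10, 5  ⇒  Σ = 28
Area = |Σ|/2 = 14.
Net area = 146 − 14 = 132.

132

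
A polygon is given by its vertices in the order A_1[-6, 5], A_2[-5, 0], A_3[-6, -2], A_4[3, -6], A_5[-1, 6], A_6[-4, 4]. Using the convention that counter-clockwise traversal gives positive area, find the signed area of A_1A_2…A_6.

56.5

Apply Gauss's area formula: 2A = Σ (x_i·y_{i+1} − x_{i+1}·y_i), indices taken mod 6.
Cross-terms: 25, 10, 42, 12, 20, 4  ⇒  Σ = 113
Signed area = Σ/2 = 56.5 (positive ⇒ counter-clockwise traversal).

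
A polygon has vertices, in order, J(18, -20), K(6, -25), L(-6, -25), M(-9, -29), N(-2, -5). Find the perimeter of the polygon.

80

|JK| = √((-12)² + (-5)²) = √169 = 13
|KL| = √((-12)² + (0)²) = √144 = 12
|LM| = √((-3)² + (-4)²) = √25 = 5
|MN| = √((7)² + (24)²) = √625 = 25
|NJ| = √((20)² + (-15)²) = √625 = 25
Perimeter = 13 + 12 + 5 + 25 + 25 = 80.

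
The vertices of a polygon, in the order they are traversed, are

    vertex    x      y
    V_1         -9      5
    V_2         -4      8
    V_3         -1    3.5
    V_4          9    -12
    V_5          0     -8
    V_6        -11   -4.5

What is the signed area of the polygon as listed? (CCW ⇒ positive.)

V_1→V_2: (-9)(8) − (-4)(5) = -52
V_2→V_3: (-4)(3.5) − (-1)(8) = -6
V_3→V_4: (-1)(-12) − (9)(3.5) = -19.5
V_4→V_5: (9)(-8) − (0)(-12) = -72
V_5→V_6: (0)(-4.5) − (-11)(-8) = -88
V_6→V_1: (-11)(5) − (-9)(-4.5) = -95.5
Σ = -333
Signed area = Σ/2 = -166.5 (negative ⇒ clockwise traversal).

-166.5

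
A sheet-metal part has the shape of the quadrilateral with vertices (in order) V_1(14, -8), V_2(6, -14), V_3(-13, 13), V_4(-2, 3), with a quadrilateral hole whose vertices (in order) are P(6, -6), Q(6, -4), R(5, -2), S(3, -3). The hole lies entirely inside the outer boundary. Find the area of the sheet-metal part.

Outer boundary:
Σ = (-148) + (-104) + (-13) + (-26) = -291
Area = |Σ|/2 = 145.5.
Hole:
Apply the shoelace formula: 2A = Σ (x_i·y_{i+1} − x_{i+1}·y_i), indices taken mod 4.
Σ = (12) + (8) + (-9) + (0) = 11
Area = |Σ|/2 = 5.5.
Net area = 145.5 − 5.5 = 140.

140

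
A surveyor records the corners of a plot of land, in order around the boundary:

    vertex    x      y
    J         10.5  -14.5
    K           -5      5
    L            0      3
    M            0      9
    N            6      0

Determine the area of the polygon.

Σ = (-20) + (-15) + (0) + (-54) + (-87) = -176
Area = |Σ|/2 = 88.

88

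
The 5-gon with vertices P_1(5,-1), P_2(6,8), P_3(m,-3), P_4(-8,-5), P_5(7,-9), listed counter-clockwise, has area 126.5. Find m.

-8

Write out the shoelace sum; only the two edges meeting at P_3 involve m:
2·Area = [(6·(-3) − m·8) + (m·(-5) − (-8)·(-3))] + 191
       = -13·m + 149 = 253
⇒ m = -8.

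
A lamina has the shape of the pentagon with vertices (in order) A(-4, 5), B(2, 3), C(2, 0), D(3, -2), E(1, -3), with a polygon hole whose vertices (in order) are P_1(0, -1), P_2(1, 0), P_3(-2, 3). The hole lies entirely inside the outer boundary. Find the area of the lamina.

Outer boundary:
Apply Gauss's area formula: 2A = Σ (x_i·y_{i+1} − x_{i+1}·y_i), indices taken mod 5.
Cross-terms: -22, -6, -4, -7, -7  ⇒  Σ = -46
Area = |Σ|/2 = 23.
Hole:
Σ = (1) + (3) + (2) = 6
Area = |Σ|/2 = 3.
Net area = 23 − 3 = 20.

20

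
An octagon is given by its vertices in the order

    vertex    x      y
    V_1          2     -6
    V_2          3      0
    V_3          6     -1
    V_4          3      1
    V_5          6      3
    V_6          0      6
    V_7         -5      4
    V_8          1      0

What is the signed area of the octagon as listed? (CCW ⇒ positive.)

41.5

Apply Gauss's area formula: 2A = Σ (x_i·y_{i+1} − x_{i+1}·y_i), indices taken mod 8.
Σ = (18) + (-3) + (9) + (3) + (36) + (30) + (-4) + (-6) = 83
Signed area = Σ/2 = 41.5 (positive ⇒ counter-clockwise traversal).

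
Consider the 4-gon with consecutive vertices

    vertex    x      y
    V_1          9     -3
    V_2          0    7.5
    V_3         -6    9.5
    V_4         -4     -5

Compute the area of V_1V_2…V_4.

118.75

Apply the shoelace (surveyor's) formula: 2A = Σ (x_i·y_{i+1} − x_{i+1}·y_i), indices taken mod 4.
V_1→V_2: (9)(7.5) − (0)(-3) = 67.5
V_2→V_3: (0)(9.5) − (-6)(7.5) = 45
V_3→V_4: (-6)(-5) − (-4)(9.5) = 68
V_4→V_1: (-4)(-3) − (9)(-5) = 57
Σ = 237.5
Area = |Σ|/2 = 118.75.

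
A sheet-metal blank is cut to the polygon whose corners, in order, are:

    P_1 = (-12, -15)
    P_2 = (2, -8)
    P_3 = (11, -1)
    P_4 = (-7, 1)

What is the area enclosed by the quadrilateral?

Apply the shoelace formula: 2A = Σ (x_i·y_{i+1} − x_{i+1}·y_i), indices taken mod 4.
P_1→P_2: (-12)(-8) − (2)(-15) = 126
P_2→P_3: (2)(-1) − (11)(-8) = 86
P_3→P_4: (11)(1) − (-7)(-1) = 4
P_4→P_1: (-7)(-15) − (-12)(1) = 117
Σ = 333
Area = |Σ|/2 = 166.5.

166.5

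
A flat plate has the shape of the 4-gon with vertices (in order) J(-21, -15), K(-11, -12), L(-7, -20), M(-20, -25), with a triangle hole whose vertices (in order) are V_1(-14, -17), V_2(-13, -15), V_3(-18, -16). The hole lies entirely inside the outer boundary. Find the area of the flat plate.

Outer boundary:
Apply the surveyor's formula: 2A = Σ (x_i·y_{i+1} − x_{i+1}·y_i), indices taken mod 4.
Σ = (87) + (136) + (-225) + (-225) = -227
Area = |Σ|/2 = 113.5.
Hole:
Apply Gauss's area formula: 2A = Σ (x_i·y_{i+1} − x_{i+1}·y_i), indices taken mod 3.
Σ = (-11) + (-62) + (82) = 9
Area = |Σ|/2 = 4.5.
Net area = 113.5 − 4.5 = 109.

109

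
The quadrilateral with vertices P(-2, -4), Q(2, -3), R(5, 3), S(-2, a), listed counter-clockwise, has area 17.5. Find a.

The doubled signed area Σ (x_i y_{i+1} − x_{i+1} y_i) is linear in a.
With a=0 it equals 49; the coefficient of a is 7 (from the two edges through S).
So 7·a + 49 = 2·17.5 = 35 ⇒ a = -2.

-2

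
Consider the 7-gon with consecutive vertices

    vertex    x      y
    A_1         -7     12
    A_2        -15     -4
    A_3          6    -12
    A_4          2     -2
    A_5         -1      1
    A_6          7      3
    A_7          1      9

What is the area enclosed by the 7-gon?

Σ = (208) + (204) + (12) + (0) + (-10) + (60) + (75) = 549
Area = |Σ|/2 = 274.5.

274.5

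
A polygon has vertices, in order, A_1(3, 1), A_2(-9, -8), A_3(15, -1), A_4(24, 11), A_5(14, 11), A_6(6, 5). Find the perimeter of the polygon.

|A_1A_2| = √((-12)² + (-9)²) = √225 = 15
|A_2A_3| = √((24)² + (7)²) = √625 = 25
|A_3A_4| = √((9)² + (12)²) = √225 = 15
|A_4A_5| = √((-10)² + (0)²) = √100 = 10
|A_5A_6| = √((-8)² + (-6)²) = √100 = 10
|A_6A_1| = √((-3)² + (-4)²) = √25 = 5
Perimeter = 15 + 25 + 15 + 10 + 10 + 5 = 80.

80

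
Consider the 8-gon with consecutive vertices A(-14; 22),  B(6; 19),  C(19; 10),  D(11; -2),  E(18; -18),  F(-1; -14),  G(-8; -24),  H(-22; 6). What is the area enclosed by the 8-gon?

1171.5

Apply the shoelace formula: 2A = Σ (x_i·y_{i+1} − x_{i+1}·y_i), indices taken mod 8.
A→B: (-14)(19) − (6)(22) = -398
B→C: (6)(10) − (19)(19) = -301
C→D: (19)(-2) − (11)(10) = -148
D→E: (11)(-18) − (18)(-2) = -162
E→F: (18)(-14) − (-1)(-18) = -270
F→G: (-1)(-24) − (-8)(-14) = -88
G→H: (-8)(6) − (-22)(-24) = -576
H→A: (-22)(22) − (-14)(6) = -400
Σ = -2343
Area = |Σ|/2 = 1171.5.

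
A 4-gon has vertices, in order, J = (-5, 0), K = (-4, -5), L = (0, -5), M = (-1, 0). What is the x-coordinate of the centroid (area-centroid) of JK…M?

-2.5

Apply the shoelace formula. First the cross-terms c_i = x_i·y_{i+1} − x_{i+1}·y_i:
  25, 20, -5, 0  ⇒  2A = 40, A = 20.
Then Σ (x_i + x_{i+1})·c_i = -300, so x̄ = -300 / (6·20) = -2.5.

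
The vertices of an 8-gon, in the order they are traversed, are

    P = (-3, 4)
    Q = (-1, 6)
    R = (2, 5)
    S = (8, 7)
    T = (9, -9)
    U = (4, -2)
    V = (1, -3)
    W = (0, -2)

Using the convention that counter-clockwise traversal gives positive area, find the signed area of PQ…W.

Σ = (-14) + (-17) + (-26) + (-135) + (18) + (-10) + (-2) + (-6) = -192
Signed area = Σ/2 = -96 (negative ⇒ clockwise traversal).

-96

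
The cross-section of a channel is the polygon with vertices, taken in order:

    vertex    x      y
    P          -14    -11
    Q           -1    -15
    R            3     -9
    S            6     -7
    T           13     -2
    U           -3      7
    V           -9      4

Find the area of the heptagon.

328

Apply the shoelace (surveyor's) formula: 2A = Σ (x_i·y_{i+1} − x_{i+1}·y_i), indices taken mod 7.
Σ = (199) + (54) + (33) + (79) + (85) + (51) + (155) = 656
Area = |Σ|/2 = 328.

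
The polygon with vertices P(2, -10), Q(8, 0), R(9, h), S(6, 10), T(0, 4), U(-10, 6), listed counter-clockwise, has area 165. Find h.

Write out the shoelace sum; only the two edges meeting at R involve h:
2·Area = [(8·h − 9·0) + (9·10 − 6·h)] + 232
       = 2·h + 322 = 330
⇒ h = 4.

4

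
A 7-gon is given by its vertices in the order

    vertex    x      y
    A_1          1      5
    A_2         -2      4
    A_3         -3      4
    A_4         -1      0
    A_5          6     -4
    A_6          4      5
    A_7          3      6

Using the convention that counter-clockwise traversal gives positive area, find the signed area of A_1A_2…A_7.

Apply the shoelace formula: 2A = Σ (x_i·y_{i+1} − x_{i+1}·y_i), indices taken mod 7.
Σ = (14) + (4) + (4) + (4) + (46) + (9) + (9) = 90
Signed area = Σ/2 = 45 (positive ⇒ counter-clockwise traversal).

45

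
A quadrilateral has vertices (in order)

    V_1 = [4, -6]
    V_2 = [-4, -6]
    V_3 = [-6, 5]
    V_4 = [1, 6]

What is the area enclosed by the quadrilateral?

87.5

Apply the shoelace (surveyor's) formula: 2A = Σ (x_i·y_{i+1} − x_{i+1}·y_i), indices taken mod 4.
Σ = (-48) + (-56) + (-41) + (-30) = -175
Area = |Σ|/2 = 87.5.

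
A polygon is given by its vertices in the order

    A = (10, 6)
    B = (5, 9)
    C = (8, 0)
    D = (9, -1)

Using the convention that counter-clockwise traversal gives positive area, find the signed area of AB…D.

22

Apply the surveyor's formula: 2A = Σ (x_i·y_{i+1} − x_{i+1}·y_i), indices taken mod 4.
Cross-terms: 60, -72, -8, 64  ⇒  Σ = 44
Signed area = Σ/2 = 22 (positive ⇒ counter-clockwise traversal).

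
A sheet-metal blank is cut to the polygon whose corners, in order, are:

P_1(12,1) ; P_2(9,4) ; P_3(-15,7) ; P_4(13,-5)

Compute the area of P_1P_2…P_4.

109.5

Apply Gauss's area formula: 2A = Σ (x_i·y_{i+1} − x_{i+1}·y_i), indices taken mod 4.
Cross-terms: 39, 123, -16, 73  ⇒  Σ = 219
Area = |Σ|/2 = 109.5.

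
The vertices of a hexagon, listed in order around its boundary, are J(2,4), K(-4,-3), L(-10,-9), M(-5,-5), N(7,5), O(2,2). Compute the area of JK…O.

19.5

Σ = (10) + (6) + (5) + (10) + (4) + (4) = 39
Area = |Σ|/2 = 19.5.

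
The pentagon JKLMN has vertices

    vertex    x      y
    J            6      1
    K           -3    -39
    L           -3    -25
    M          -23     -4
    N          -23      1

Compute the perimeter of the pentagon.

118

|JK| = √((-9)² + (-40)²) = √1681 = 41
|KL| = √((0)² + (14)²) = √196 = 14
|LM| = √((-20)² + (21)²) = √841 = 29
|MN| = √((0)² + (5)²) = √25 = 5
|NJ| = √((29)² + (0)²) = √841 = 29
Perimeter = 41 + 14 + 29 + 5 + 29 = 118.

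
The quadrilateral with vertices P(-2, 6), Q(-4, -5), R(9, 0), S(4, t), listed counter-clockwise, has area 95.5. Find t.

8

The doubled signed area Σ (x_i y_{i+1} − x_{i+1} y_i) is linear in t.
With t=0 it equals 103; the coefficient of t is 11 (from the two edges through S).
So 11·t + 103 = 2·95.5 = 191 ⇒ t = 8.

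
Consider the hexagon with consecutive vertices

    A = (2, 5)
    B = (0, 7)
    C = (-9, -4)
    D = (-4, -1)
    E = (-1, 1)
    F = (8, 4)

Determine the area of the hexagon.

A→B: (2)(7) − (0)(5) = 14
B→C: (0)(-4) − (-9)(7) = 63
C→D: (-9)(-1) − (-4)(-4) = -7
D→E: (-4)(1) − (-1)(-1) = -5
E→F: (-1)(4) − (8)(1) = -12
F→A: (8)(5) − (2)(4) = 32
Σ = 85
Area = |Σ|/2 = 42.5.

42.5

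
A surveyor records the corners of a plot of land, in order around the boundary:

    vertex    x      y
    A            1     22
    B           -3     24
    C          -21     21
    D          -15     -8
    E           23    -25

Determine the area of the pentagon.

1052

Σ = (90) + (441) + (483) + (559) + (531) = 2104
Area = |Σ|/2 = 1052.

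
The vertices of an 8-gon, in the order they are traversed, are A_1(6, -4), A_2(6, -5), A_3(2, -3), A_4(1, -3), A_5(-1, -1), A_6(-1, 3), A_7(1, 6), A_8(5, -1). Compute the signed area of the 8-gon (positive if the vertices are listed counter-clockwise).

-39.5

A_1→A_2: (6)(-5) − (6)(-4) = -6
A_2→A_3: (6)(-3) − (2)(-5) = -8
A_3→A_4: (2)(-3) − (1)(-3) = -3
A_4→A_5: (1)(-1) − (-1)(-3) = -4
A_5→A_6: (-1)(3) − (-1)(-1) = -4
A_6→A_7: (-1)(6) − (1)(3) = -9
A_7→A_8: (1)(-1) − (5)(6) = -31
A_8→A_1: (5)(-4) − (6)(-1) = -14
Σ = -79
Signed area = Σ/2 = -39.5 (negative ⇒ clockwise traversal).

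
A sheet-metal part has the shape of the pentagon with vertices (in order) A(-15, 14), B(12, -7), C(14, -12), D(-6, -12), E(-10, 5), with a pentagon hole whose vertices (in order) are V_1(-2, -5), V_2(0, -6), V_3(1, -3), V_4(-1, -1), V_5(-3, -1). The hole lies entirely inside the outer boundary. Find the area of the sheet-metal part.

269.5

Outer boundary:
Apply Gauss's area formula: 2A = Σ (x_i·y_{i+1} − x_{i+1}·y_i), indices taken mod 5.
A→B: (-15)(-7) − (12)(14) = -63
B→C: (12)(-12) − (14)(-7) = -46
C→D: (14)(-12) − (-6)(-12) = -240
D→E: (-6)(5) − (-10)(-12) = -150
E→A: (-10)(14) − (-15)(5) = -65
Σ = -564
Area = |Σ|/2 = 282.
Hole:
Apply the shoelace formula: 2A = Σ (x_i·y_{i+1} − x_{i+1}·y_i), indices taken mod 5.
Σ = (12) + (6) + (-4) + (-2) + (13) = 25
Area = |Σ|/2 = 12.5.
Net area = 282 − 12.5 = 269.5.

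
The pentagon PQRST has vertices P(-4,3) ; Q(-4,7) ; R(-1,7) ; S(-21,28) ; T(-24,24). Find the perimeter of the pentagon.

70

|PQ| = √((0)² + (4)²) = √16 = 4
|QR| = √((3)² + (0)²) = √9 = 3
|RS| = √((-20)² + (21)²) = √841 = 29
|ST| = √((-3)² + (-4)²) = √25 = 5
|TP| = √((20)² + (-21)²) = √841 = 29
Perimeter = 4 + 3 + 29 + 5 + 29 = 70.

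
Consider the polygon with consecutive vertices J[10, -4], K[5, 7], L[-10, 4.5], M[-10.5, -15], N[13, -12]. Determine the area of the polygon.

Σ = (90) + (92.5) + (197.25) + (321) + (68) = 768.75
Area = |Σ|/2 = 384.375.

384.375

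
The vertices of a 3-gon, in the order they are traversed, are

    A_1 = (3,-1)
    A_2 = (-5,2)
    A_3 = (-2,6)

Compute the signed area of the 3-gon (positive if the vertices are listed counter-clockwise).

Apply the surveyor's formula: 2A = Σ (x_i·y_{i+1} − x_{i+1}·y_i), indices taken mod 3.
Σ = (1) + (-26) + (-16) = -41
Signed area = Σ/2 = -20.5 (negative ⇒ clockwise traversal).

-20.5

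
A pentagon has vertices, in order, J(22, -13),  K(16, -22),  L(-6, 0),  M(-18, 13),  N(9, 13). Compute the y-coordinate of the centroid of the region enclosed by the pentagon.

Apply the shoelace (surveyor's) formula. First the cross-terms c_i = x_i·y_{i+1} − x_{i+1}·y_i:
  -276, -132, -78, -351, -403  ⇒  2A = -1240, A = -620.
Then Σ (y_i + y_{i+1})·c_i = 2424, so ȳ = 2424 / (6·(-620)) = -101/155.

-101/155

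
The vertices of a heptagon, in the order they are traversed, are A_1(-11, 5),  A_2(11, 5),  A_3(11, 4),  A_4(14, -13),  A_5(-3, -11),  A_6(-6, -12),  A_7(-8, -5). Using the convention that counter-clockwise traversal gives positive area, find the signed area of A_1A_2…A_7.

-352

Cross-terms: -110, -11, -199, -193, -30, -66, -95  ⇒  Σ = -704
Signed area = Σ/2 = -352 (negative ⇒ clockwise traversal).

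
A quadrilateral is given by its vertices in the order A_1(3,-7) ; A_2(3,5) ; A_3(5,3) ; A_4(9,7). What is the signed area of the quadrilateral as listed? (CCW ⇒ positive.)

Apply Gauss's area formula: 2A = Σ (x_i·y_{i+1} − x_{i+1}·y_i), indices taken mod 4.
Σ = (36) + (-16) + (8) + (-84) = -56
Signed area = Σ/2 = -28 (negative ⇒ clockwise traversal).

-28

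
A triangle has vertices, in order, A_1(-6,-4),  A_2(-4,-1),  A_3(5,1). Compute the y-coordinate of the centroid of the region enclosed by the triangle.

-4/3

Apply the surveyor's formula. First the cross-terms c_i = x_i·y_{i+1} − x_{i+1}·y_i:
  -10, 1, -14  ⇒  2A = -23, A = -11.5.
Then Σ (y_i + y_{i+1})·c_i = 92, so ȳ = 92 / (6·(-11.5)) = -4/3.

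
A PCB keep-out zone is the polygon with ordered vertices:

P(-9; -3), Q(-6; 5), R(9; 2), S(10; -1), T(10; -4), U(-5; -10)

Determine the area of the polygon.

Cross-terms: -63, -57, -29, -30, -120, -75  ⇒  Σ = -374
Area = |Σ|/2 = 187.

187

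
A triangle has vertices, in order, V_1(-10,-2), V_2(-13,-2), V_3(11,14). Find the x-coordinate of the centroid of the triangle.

-4

Apply the shoelace (surveyor's) formula. First the cross-terms c_i = x_i·y_{i+1} − x_{i+1}·y_i:
  -6, -160, 118  ⇒  2A = -48, A = -24.
Then Σ (x_i + x_{i+1})·c_i = 576, so x̄ = 576 / (6·(-24)) = -4.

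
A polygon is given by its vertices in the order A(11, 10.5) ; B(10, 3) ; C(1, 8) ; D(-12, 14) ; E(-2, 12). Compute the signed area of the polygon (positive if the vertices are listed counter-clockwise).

-77

Apply the surveyor's formula: 2A = Σ (x_i·y_{i+1} − x_{i+1}·y_i), indices taken mod 5.
A→B: (11)(3) − (10)(10.5) = -72
B→C: (10)(8) − (1)(3) = 77
C→D: (1)(14) − (-12)(8) = 110
D→E: (-12)(12) − (-2)(14) = -116
E→A: (-2)(10.5) − (11)(12) = -153
Σ = -154
Signed area = Σ/2 = -77 (negative ⇒ clockwise traversal).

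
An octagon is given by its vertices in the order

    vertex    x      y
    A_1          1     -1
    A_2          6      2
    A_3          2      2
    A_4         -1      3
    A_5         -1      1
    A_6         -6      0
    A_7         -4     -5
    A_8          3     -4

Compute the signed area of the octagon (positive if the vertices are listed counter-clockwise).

A_1→A_2: (1)(2) − (6)(-1) = 8
A_2→A_3: (6)(2) − (2)(2) = 8
A_3→A_4: (2)(3) − (-1)(2) = 8
A_4→A_5: (-1)(1) − (-1)(3) = 2
A_5→A_6: (-1)(0) − (-6)(1) = 6
A_6→A_7: (-6)(-5) − (-4)(0) = 30
A_7→A_8: (-4)(-4) − (3)(-5) = 31
A_8→A_1: (3)(-1) − (1)(-4) = 1
Σ = 94
Signed area = Σ/2 = 47 (positive ⇒ counter-clockwise traversal).

47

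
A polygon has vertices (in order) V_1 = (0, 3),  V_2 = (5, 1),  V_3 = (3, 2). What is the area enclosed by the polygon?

Σ = (-15) + (7) + (9) = 1
Area = |Σ|/2 = 0.5.

0.5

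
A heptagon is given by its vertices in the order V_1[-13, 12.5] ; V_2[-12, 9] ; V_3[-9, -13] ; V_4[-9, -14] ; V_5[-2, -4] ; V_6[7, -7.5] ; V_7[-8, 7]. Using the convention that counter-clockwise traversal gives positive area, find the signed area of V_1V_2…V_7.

155

Σ = (33) + (237) + (9) + (8) + (43) + (-11) + (-9) = 310
Signed area = Σ/2 = 155 (positive ⇒ counter-clockwise traversal).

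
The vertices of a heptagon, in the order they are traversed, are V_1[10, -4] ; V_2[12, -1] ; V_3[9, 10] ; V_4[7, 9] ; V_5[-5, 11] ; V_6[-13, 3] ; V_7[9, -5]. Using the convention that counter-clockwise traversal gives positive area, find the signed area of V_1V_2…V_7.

240

Σ = (38) + (129) + (11) + (122) + (128) + (38) + (14) = 480
Signed area = Σ/2 = 240 (positive ⇒ counter-clockwise traversal).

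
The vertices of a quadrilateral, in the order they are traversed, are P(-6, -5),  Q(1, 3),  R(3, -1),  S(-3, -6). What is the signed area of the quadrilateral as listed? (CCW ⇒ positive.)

Apply Gauss's area formula: 2A = Σ (x_i·y_{i+1} − x_{i+1}·y_i), indices taken mod 4.
Σ = (-13) + (-10) + (-21) + (-21) = -65
Signed area = Σ/2 = -32.5 (negative ⇒ clockwise traversal).

-32.5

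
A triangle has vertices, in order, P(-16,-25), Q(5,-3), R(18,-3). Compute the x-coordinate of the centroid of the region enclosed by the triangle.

Apply the surveyor's formula. First the cross-terms c_i = x_i·y_{i+1} − x_{i+1}·y_i:
  173, 39, -498  ⇒  2A = -286, A = -143.
Then Σ (x_i + x_{i+1})·c_i = -2002, so x̄ = -2002 / (6·(-143)) = 7/3.

7/3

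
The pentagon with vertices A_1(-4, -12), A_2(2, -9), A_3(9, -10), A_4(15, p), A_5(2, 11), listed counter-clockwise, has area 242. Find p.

4

The doubled signed area Σ (x_i y_{i+1} − x_{i+1} y_i) is linear in p.
With p=0 it equals 456; the coefficient of p is 7 (from the two edges through A_4).
So 7·p + 456 = 2·242 = 484 ⇒ p = 4.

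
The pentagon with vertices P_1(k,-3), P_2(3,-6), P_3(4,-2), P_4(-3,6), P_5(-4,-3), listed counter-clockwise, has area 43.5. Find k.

1

Write out the shoelace sum; only the two edges meeting at P_1 involve k:
2·Area = [((-4)·(-3) − k·(-3)) + (k·(-6) − 3·(-3))] + 69
       = -3·k + 90 = 87
⇒ k = 1.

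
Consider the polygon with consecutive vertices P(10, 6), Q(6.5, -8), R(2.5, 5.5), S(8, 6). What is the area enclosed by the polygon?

52.125

Σ = (-119) + (55.75) + (-29) + (-12) = -104.25
Area = |Σ|/2 = 52.125.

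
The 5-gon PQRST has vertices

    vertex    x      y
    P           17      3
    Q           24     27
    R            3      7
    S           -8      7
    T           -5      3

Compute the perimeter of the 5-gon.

|PQ| = √((7)² + (24)²) = √625 = 25
|QR| = √((-21)² + (-20)²) = √841 = 29
|RS| = √((-11)² + (0)²) = √121 = 11
|ST| = √((3)² + (-4)²) = √25 = 5
|TP| = √((22)² + (0)²) = √484 = 22
Perimeter = 25 + 29 + 11 + 5 + 22 = 92.

92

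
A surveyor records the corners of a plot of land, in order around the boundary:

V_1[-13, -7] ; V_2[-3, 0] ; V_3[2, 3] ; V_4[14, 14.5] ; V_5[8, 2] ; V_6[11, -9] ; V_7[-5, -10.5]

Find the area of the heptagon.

Apply the surveyor's formula: 2A = Σ (x_i·y_{i+1} − x_{i+1}·y_i), indices taken mod 7.
Cross-terms: -21, -9, -13, -88, -94, -160.5, -101.5  ⇒  Σ = -487
Area = |Σ|/2 = 243.5.

243.5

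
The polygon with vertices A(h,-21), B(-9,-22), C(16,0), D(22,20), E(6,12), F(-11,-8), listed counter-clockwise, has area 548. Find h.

Write out the shoelace sum; only the two edges meeting at A involve h:
2·Area = [((-11)·(-21) − h·(-8)) + (h·(-22) − (-9)·(-21))] + 900
       = -14·h + 942 = 1096
⇒ h = -11.

-11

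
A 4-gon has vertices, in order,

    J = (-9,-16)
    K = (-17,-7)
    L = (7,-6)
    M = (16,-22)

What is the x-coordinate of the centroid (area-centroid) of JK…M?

98/285

Apply Gauss's area formula. First the cross-terms c_i = x_i·y_{i+1} − x_{i+1}·y_i:
  -209, 151, -58, -454  ⇒  2A = -570, A = -285.
Then Σ (x_i + x_{i+1})·c_i = -588, so x̄ = -588 / (6·(-285)) = 98/285.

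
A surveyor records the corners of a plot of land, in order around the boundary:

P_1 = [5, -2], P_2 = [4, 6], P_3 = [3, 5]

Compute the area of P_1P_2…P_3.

4.5

Apply the surveyor's formula: 2A = Σ (x_i·y_{i+1} − x_{i+1}·y_i), indices taken mod 3.
Cross-terms: 38, 2, -31  ⇒  Σ = 9
Area = |Σ|/2 = 4.5.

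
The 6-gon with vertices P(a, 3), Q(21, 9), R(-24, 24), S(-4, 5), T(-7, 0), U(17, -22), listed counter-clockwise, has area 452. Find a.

1

Write out the shoelace sum; only the two edges meeting at P involve a:
2·Area = [(17·3 − a·(-22)) + (a·9 − 21·3)] + 885
       = 31·a + 873 = 904
⇒ a = 1.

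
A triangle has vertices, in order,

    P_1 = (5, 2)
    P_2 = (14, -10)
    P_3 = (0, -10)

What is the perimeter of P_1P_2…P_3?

|P_1P_2| = √((9)² + (-12)²) = √225 = 15
|P_2P_3| = √((-14)² + (0)²) = √196 = 14
|P_3P_1| = √((5)² + (12)²) = √169 = 13
Perimeter = 15 + 14 + 13 = 42.

42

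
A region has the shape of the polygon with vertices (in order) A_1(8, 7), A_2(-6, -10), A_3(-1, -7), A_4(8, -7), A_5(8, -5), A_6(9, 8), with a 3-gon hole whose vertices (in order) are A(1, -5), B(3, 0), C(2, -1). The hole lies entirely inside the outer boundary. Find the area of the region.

Outer boundary:
Σ = (-38) + (32) + (63) + (16) + (109) + (-1) = 181
Area = |Σ|/2 = 90.5.
Hole:
Apply the shoelace formula: 2A = Σ (x_i·y_{i+1} − x_{i+1}·y_i), indices taken mod 3.
Σ = (15) + (-3) + (-9) = 3
Area = |Σ|/2 = 1.5.
Net area = 90.5 − 1.5 = 89.

89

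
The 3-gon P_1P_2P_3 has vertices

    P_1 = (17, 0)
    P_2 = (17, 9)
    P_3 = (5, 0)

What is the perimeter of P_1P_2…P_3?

|P_1P_2| = √((0)² + (9)²) = √81 = 9
|P_2P_3| = √((-12)² + (-9)²) = √225 = 15
|P_3P_1| = √((12)² + (0)²) = √144 = 12
Perimeter = 9 + 15 + 12 = 36.

36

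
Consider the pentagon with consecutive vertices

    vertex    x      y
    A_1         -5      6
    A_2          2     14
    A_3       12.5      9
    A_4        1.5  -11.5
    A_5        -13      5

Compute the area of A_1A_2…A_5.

Apply Gauss's area formula: 2A = Σ (x_i·y_{i+1} − x_{i+1}·y_i), indices taken mod 5.
Σ = (-82) + (-157) + (-157.25) + (-142) + (-53) = -591.25
Area = |Σ|/2 = 295.625.

295.625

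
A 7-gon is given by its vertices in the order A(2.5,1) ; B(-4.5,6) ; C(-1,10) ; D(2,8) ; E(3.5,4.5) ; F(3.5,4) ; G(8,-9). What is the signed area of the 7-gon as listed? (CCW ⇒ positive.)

A→B: (2.5)(6) − (-4.5)(1) = 19.5
B→C: (-4.5)(10) − (-1)(6) = -39
C→D: (-1)(8) − (2)(10) = -28
D→E: (2)(4.5) − (3.5)(8) = -19
E→F: (3.5)(4) − (3.5)(4.5) = -1.75
F→G: (3.5)(-9) − (8)(4) = -63.5
G→A: (8)(1) − (2.5)(-9) = 30.5
Σ = -101.25
Signed area = Σ/2 = -50.625 (negative ⇒ clockwise traversal).

-50.625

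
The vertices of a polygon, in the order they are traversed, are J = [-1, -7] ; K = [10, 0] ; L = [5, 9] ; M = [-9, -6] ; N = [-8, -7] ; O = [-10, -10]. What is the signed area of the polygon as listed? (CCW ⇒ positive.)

Σ = (70) + (90) + (51) + (15) + (10) + (60) = 296
Signed area = Σ/2 = 148 (positive ⇒ counter-clockwise traversal).

148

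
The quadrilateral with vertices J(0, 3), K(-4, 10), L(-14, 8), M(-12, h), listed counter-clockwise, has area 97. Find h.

Write out the shoelace sum; only the two edges meeting at M involve h:
2·Area = [((-14)·h − (-12)·8) + ((-12)·3 − 0·h)] + 120
       = -14·h + 180 = 194
⇒ h = -1.

-1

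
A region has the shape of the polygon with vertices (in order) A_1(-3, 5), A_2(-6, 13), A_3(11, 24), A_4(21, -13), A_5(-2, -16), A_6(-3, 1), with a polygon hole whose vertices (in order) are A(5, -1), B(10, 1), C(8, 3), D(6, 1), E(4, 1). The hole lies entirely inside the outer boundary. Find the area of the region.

Outer boundary:
Apply the surveyor's formula: 2A = Σ (x_i·y_{i+1} − x_{i+1}·y_i), indices taken mod 6.
A_1→A_2: (-3)(13) − (-6)(5) = -9
A_2→A_3: (-6)(24) − (11)(13) = -287
A_3→A_4: (11)(-13) − (21)(24) = -647
A_4→A_5: (21)(-16) − (-2)(-13) = -362
A_5→A_6: (-2)(1) − (-3)(-16) = -50
A_6→A_1: (-3)(5) − (-3)(1) = -12
Σ = -1367
Area = |Σ|/2 = 683.5.
Hole:
Apply Gauss's area formula: 2A = Σ (x_i·y_{i+1} − x_{i+1}·y_i), indices taken mod 5.
Σ = (15) + (22) + (-10) + (2) + (-9) = 20
Area = |Σ|/2 = 10.
Net area = 683.5 − 10 = 673.5.

673.5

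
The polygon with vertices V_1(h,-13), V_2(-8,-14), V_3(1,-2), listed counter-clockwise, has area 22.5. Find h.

The doubled signed area Σ (x_i y_{i+1} − x_{i+1} y_i) is linear in h.
With h=0 it equals -87; the coefficient of h is -12 (from the two edges through V_1).
So -12·h + -87 = 2·22.5 = 45 ⇒ h = -11.

-11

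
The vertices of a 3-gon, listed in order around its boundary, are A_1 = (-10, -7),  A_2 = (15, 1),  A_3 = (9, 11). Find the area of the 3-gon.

149

Apply the shoelace formula: 2A = Σ (x_i·y_{i+1} − x_{i+1}·y_i), indices taken mod 3.
Σ = (95) + (156) + (47) = 298
Area = |Σ|/2 = 149.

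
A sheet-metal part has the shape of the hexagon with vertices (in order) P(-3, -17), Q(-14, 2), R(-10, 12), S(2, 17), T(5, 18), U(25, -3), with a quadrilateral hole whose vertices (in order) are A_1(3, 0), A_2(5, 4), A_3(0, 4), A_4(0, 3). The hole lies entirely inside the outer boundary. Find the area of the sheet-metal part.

755.5

Outer boundary:
Σ = (-244) + (-148) + (-194) + (-49) + (-465) + (-434) = -1534
Area = |Σ|/2 = 767.
Hole:
Apply the shoelace formula: 2A = Σ (x_i·y_{i+1} − x_{i+1}·y_i), indices taken mod 4.
A_1→A_2: (3)(4) − (5)(0) = 12
A_2→A_3: (5)(4) − (0)(4) = 20
A_3→A_4: (0)(3) − (0)(4) = 0
A_4→A_1: (0)(0) − (3)(3) = -9
Σ = 23
Area = |Σ|/2 = 11.5.
Net area = 767 − 11.5 = 755.5.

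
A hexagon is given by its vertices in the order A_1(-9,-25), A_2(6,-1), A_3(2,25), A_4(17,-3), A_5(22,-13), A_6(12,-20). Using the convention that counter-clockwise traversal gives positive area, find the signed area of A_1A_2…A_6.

-519.5

A_1→A_2: (-9)(-1) − (6)(-25) = 159
A_2→A_3: (6)(25) − (2)(-1) = 152
A_3→A_4: (2)(-3) − (17)(25) = -431
A_4→A_5: (17)(-13) − (22)(-3) = -155
A_5→A_6: (22)(-20) − (12)(-13) = -284
A_6→A_1: (12)(-25) − (-9)(-20) = -480
Σ = -1039
Signed area = Σ/2 = -519.5 (negative ⇒ clockwise traversal).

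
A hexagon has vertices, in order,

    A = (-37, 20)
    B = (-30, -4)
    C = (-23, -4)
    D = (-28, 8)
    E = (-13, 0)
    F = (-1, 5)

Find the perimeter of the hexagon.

|AB| = √((7)² + (-24)²) = √625 = 25
|BC| = √((7)² + (0)²) = √49 = 7
|CD| = √((-5)² + (12)²) = √169 = 13
|DE| = √((15)² + (-8)²) = √289 = 17
|EF| = √((12)² + (5)²) = √169 = 13
|FA| = √((-36)² + (15)²) = √1521 = 39
Perimeter = 25 + 7 + 13 + 17 + 13 + 39 = 114.

114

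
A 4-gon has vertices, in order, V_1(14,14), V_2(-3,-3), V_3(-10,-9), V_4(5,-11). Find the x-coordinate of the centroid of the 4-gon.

440/141

Apply the shoelace formula. First the cross-terms c_i = x_i·y_{i+1} − x_{i+1}·y_i:
  0, -3, 155, 224  ⇒  2A = 376, A = 188.
Then Σ (x_i + x_{i+1})·c_i = 3520, so x̄ = 3520 / (6·188) = 440/141.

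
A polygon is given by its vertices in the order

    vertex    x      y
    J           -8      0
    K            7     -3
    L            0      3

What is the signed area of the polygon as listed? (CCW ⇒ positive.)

Apply the shoelace formula: 2A = Σ (x_i·y_{i+1} − x_{i+1}·y_i), indices taken mod 3.
Σ = (24) + (21) + (24) = 69
Signed area = Σ/2 = 34.5 (positive ⇒ counter-clockwise traversal).

34.5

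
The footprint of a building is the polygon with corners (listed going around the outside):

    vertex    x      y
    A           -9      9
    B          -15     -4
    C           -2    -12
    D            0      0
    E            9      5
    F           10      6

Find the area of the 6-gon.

245.5

Σ = (171) + (172) + (0) + (0) + (4) + (144) = 491
Area = |Σ|/2 = 245.5.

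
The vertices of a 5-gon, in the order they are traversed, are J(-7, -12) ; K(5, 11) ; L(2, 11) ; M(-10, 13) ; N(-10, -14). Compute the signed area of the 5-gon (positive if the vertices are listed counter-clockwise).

Apply Gauss's area formula: 2A = Σ (x_i·y_{i+1} − x_{i+1}·y_i), indices taken mod 5.
Cross-terms: -17, 33, 136, 270, 22  ⇒  Σ = 444
Signed area = Σ/2 = 222 (positive ⇒ counter-clockwise traversal).

222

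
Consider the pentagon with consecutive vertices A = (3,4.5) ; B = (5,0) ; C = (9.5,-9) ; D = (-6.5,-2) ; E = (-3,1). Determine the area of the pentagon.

Σ = (-22.5) + (-45) + (-77.5) + (-12.5) + (-16.5) = -174
Area = |Σ|/2 = 87.

87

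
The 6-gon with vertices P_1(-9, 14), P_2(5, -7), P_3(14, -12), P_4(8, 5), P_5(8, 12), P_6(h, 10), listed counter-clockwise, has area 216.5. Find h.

5

Write out the shoelace sum; only the two edges meeting at P_6 involve h:
2·Area = [(8·10 − h·12) + (h·14 − (-9)·10)] + 253
       = 2·h + 423 = 433
⇒ h = 5.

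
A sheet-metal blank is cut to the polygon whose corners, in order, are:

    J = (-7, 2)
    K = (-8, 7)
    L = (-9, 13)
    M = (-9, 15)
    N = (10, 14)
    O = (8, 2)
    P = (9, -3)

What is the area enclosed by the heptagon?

252.5

Cross-terms: -33, -41, -18, -276, -92, -42, -3  ⇒  Σ = -505
Area = |Σ|/2 = 252.5.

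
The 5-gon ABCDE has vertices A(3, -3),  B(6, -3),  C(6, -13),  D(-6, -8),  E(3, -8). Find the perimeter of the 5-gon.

|AB| = √((3)² + (0)²) = √9 = 3
|BC| = √((0)² + (-10)²) = √100 = 10
|CD| = √((-12)² + (5)²) = √169 = 13
|DE| = √((9)² + (0)²) = √81 = 9
|EA| = √((0)² + (5)²) = √25 = 5
Perimeter = 3 + 10 + 13 + 9 + 5 = 40.

40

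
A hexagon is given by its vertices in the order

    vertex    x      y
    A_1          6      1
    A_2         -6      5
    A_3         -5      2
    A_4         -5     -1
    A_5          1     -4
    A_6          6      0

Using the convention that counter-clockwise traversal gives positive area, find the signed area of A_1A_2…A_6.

57.5

Σ = (36) + (13) + (15) + (21) + (24) + (6) = 115
Signed area = Σ/2 = 57.5 (positive ⇒ counter-clockwise traversal).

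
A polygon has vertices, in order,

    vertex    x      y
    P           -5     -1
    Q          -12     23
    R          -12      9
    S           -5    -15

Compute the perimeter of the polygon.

78

|PQ| = √((-7)² + (24)²) = √625 = 25
|QR| = √((0)² + (-14)²) = √196 = 14
|RS| = √((7)² + (-24)²) = √625 = 25
|SP| = √((0)² + (14)²) = √196 = 14
Perimeter = 25 + 14 + 25 + 14 = 78.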